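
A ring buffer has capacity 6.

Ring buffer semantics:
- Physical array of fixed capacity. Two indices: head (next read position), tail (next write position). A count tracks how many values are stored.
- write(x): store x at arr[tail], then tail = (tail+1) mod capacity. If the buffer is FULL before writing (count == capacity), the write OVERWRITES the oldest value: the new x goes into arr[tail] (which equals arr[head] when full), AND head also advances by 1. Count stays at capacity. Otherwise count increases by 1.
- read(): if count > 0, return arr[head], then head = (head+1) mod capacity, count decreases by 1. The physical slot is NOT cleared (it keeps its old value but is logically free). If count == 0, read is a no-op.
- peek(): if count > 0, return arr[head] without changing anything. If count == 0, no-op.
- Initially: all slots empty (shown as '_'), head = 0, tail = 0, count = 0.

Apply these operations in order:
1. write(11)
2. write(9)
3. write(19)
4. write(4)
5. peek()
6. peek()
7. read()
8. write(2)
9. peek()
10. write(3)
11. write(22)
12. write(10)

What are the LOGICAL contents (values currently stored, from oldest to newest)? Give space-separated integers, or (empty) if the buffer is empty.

After op 1 (write(11)): arr=[11 _ _ _ _ _] head=0 tail=1 count=1
After op 2 (write(9)): arr=[11 9 _ _ _ _] head=0 tail=2 count=2
After op 3 (write(19)): arr=[11 9 19 _ _ _] head=0 tail=3 count=3
After op 4 (write(4)): arr=[11 9 19 4 _ _] head=0 tail=4 count=4
After op 5 (peek()): arr=[11 9 19 4 _ _] head=0 tail=4 count=4
After op 6 (peek()): arr=[11 9 19 4 _ _] head=0 tail=4 count=4
After op 7 (read()): arr=[11 9 19 4 _ _] head=1 tail=4 count=3
After op 8 (write(2)): arr=[11 9 19 4 2 _] head=1 tail=5 count=4
After op 9 (peek()): arr=[11 9 19 4 2 _] head=1 tail=5 count=4
After op 10 (write(3)): arr=[11 9 19 4 2 3] head=1 tail=0 count=5
After op 11 (write(22)): arr=[22 9 19 4 2 3] head=1 tail=1 count=6
After op 12 (write(10)): arr=[22 10 19 4 2 3] head=2 tail=2 count=6

Answer: 19 4 2 3 22 10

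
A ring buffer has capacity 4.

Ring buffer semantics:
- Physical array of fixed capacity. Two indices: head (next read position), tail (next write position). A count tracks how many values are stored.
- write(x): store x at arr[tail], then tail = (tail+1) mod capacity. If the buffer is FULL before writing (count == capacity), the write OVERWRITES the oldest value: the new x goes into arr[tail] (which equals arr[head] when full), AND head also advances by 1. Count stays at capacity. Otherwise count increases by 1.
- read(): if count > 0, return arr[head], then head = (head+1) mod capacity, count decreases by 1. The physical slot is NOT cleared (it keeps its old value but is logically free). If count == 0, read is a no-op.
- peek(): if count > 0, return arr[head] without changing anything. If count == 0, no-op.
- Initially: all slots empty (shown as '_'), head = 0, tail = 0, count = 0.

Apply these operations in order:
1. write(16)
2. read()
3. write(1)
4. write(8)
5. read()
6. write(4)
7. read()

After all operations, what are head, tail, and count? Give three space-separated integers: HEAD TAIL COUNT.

After op 1 (write(16)): arr=[16 _ _ _] head=0 tail=1 count=1
After op 2 (read()): arr=[16 _ _ _] head=1 tail=1 count=0
After op 3 (write(1)): arr=[16 1 _ _] head=1 tail=2 count=1
After op 4 (write(8)): arr=[16 1 8 _] head=1 tail=3 count=2
After op 5 (read()): arr=[16 1 8 _] head=2 tail=3 count=1
After op 6 (write(4)): arr=[16 1 8 4] head=2 tail=0 count=2
After op 7 (read()): arr=[16 1 8 4] head=3 tail=0 count=1

Answer: 3 0 1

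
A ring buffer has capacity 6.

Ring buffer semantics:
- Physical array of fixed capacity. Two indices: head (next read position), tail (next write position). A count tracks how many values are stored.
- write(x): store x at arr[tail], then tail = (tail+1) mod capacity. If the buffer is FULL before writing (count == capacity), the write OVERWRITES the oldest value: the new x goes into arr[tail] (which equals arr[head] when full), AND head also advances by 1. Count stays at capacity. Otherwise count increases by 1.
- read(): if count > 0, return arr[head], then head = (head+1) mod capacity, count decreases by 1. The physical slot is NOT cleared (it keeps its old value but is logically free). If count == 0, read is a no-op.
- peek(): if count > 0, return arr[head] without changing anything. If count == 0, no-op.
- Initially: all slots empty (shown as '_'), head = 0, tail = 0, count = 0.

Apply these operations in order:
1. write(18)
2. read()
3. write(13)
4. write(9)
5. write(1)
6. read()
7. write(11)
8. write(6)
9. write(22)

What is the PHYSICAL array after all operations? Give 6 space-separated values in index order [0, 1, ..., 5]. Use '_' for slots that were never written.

After op 1 (write(18)): arr=[18 _ _ _ _ _] head=0 tail=1 count=1
After op 2 (read()): arr=[18 _ _ _ _ _] head=1 tail=1 count=0
After op 3 (write(13)): arr=[18 13 _ _ _ _] head=1 tail=2 count=1
After op 4 (write(9)): arr=[18 13 9 _ _ _] head=1 tail=3 count=2
After op 5 (write(1)): arr=[18 13 9 1 _ _] head=1 tail=4 count=3
After op 6 (read()): arr=[18 13 9 1 _ _] head=2 tail=4 count=2
After op 7 (write(11)): arr=[18 13 9 1 11 _] head=2 tail=5 count=3
After op 8 (write(6)): arr=[18 13 9 1 11 6] head=2 tail=0 count=4
After op 9 (write(22)): arr=[22 13 9 1 11 6] head=2 tail=1 count=5

Answer: 22 13 9 1 11 6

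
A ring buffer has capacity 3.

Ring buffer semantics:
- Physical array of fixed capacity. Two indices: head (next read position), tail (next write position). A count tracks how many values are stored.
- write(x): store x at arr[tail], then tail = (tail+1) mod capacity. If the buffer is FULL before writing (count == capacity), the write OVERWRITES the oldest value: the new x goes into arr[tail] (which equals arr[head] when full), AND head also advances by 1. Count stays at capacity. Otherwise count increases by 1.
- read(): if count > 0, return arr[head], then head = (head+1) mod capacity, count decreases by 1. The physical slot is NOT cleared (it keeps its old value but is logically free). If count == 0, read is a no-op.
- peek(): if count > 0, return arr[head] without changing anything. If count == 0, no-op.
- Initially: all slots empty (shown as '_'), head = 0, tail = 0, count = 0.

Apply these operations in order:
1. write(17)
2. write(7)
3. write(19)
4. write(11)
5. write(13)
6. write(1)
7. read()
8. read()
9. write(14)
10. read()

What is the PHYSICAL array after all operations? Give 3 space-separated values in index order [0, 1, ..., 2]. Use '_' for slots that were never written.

Answer: 14 13 1

Derivation:
After op 1 (write(17)): arr=[17 _ _] head=0 tail=1 count=1
After op 2 (write(7)): arr=[17 7 _] head=0 tail=2 count=2
After op 3 (write(19)): arr=[17 7 19] head=0 tail=0 count=3
After op 4 (write(11)): arr=[11 7 19] head=1 tail=1 count=3
After op 5 (write(13)): arr=[11 13 19] head=2 tail=2 count=3
After op 6 (write(1)): arr=[11 13 1] head=0 tail=0 count=3
After op 7 (read()): arr=[11 13 1] head=1 tail=0 count=2
After op 8 (read()): arr=[11 13 1] head=2 tail=0 count=1
After op 9 (write(14)): arr=[14 13 1] head=2 tail=1 count=2
After op 10 (read()): arr=[14 13 1] head=0 tail=1 count=1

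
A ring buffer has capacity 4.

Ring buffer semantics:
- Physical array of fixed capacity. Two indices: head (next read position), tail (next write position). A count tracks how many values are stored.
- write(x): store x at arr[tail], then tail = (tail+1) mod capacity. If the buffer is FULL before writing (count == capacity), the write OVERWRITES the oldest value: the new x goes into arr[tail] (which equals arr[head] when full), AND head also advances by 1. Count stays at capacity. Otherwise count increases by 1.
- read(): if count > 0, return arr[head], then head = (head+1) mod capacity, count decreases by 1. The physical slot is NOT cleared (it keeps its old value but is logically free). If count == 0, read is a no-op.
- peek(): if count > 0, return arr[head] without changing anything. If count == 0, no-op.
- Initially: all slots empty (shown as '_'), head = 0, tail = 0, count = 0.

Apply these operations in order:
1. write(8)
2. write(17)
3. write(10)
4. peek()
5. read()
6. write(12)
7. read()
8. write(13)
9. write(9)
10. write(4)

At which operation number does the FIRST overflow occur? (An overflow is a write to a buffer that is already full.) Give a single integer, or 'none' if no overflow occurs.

Answer: 10

Derivation:
After op 1 (write(8)): arr=[8 _ _ _] head=0 tail=1 count=1
After op 2 (write(17)): arr=[8 17 _ _] head=0 tail=2 count=2
After op 3 (write(10)): arr=[8 17 10 _] head=0 tail=3 count=3
After op 4 (peek()): arr=[8 17 10 _] head=0 tail=3 count=3
After op 5 (read()): arr=[8 17 10 _] head=1 tail=3 count=2
After op 6 (write(12)): arr=[8 17 10 12] head=1 tail=0 count=3
After op 7 (read()): arr=[8 17 10 12] head=2 tail=0 count=2
After op 8 (write(13)): arr=[13 17 10 12] head=2 tail=1 count=3
After op 9 (write(9)): arr=[13 9 10 12] head=2 tail=2 count=4
After op 10 (write(4)): arr=[13 9 4 12] head=3 tail=3 count=4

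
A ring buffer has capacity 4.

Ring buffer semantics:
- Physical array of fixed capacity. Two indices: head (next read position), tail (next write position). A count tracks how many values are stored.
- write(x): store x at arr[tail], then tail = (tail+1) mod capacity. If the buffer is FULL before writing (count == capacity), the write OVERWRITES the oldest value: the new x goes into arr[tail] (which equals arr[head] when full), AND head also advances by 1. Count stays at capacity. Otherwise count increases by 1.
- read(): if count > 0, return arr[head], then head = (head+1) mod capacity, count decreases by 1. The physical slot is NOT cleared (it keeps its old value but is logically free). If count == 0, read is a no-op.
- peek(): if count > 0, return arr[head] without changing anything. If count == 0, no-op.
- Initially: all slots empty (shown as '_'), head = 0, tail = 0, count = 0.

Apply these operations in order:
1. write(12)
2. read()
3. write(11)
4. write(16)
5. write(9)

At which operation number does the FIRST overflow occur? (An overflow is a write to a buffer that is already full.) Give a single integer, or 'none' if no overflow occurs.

Answer: none

Derivation:
After op 1 (write(12)): arr=[12 _ _ _] head=0 tail=1 count=1
After op 2 (read()): arr=[12 _ _ _] head=1 tail=1 count=0
After op 3 (write(11)): arr=[12 11 _ _] head=1 tail=2 count=1
After op 4 (write(16)): arr=[12 11 16 _] head=1 tail=3 count=2
After op 5 (write(9)): arr=[12 11 16 9] head=1 tail=0 count=3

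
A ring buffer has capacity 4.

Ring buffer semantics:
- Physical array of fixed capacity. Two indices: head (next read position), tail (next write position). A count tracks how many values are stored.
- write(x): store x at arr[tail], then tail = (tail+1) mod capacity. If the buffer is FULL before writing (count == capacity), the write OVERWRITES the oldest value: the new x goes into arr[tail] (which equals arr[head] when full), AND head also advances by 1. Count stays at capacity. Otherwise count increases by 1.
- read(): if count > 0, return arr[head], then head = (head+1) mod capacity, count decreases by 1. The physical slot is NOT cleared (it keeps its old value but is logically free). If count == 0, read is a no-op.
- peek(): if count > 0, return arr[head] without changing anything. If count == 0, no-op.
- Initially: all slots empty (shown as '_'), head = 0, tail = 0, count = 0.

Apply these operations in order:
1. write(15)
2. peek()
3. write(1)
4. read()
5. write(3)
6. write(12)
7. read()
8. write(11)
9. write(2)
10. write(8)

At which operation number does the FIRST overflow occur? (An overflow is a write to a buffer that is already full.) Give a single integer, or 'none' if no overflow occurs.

Answer: 10

Derivation:
After op 1 (write(15)): arr=[15 _ _ _] head=0 tail=1 count=1
After op 2 (peek()): arr=[15 _ _ _] head=0 tail=1 count=1
After op 3 (write(1)): arr=[15 1 _ _] head=0 tail=2 count=2
After op 4 (read()): arr=[15 1 _ _] head=1 tail=2 count=1
After op 5 (write(3)): arr=[15 1 3 _] head=1 tail=3 count=2
After op 6 (write(12)): arr=[15 1 3 12] head=1 tail=0 count=3
After op 7 (read()): arr=[15 1 3 12] head=2 tail=0 count=2
After op 8 (write(11)): arr=[11 1 3 12] head=2 tail=1 count=3
After op 9 (write(2)): arr=[11 2 3 12] head=2 tail=2 count=4
After op 10 (write(8)): arr=[11 2 8 12] head=3 tail=3 count=4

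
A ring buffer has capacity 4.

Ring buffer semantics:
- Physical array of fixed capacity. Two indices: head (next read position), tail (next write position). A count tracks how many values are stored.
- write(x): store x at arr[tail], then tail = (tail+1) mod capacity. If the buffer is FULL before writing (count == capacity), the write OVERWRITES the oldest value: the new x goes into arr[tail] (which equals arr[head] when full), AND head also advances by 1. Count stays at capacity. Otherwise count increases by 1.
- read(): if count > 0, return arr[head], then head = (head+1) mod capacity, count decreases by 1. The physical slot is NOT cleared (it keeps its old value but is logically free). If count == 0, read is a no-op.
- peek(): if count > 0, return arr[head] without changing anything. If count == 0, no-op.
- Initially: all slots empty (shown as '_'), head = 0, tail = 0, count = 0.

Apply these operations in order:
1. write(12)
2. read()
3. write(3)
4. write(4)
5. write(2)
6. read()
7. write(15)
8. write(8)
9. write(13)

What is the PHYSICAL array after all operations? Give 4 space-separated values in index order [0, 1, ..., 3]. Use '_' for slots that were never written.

Answer: 15 8 13 2

Derivation:
After op 1 (write(12)): arr=[12 _ _ _] head=0 tail=1 count=1
After op 2 (read()): arr=[12 _ _ _] head=1 tail=1 count=0
After op 3 (write(3)): arr=[12 3 _ _] head=1 tail=2 count=1
After op 4 (write(4)): arr=[12 3 4 _] head=1 tail=3 count=2
After op 5 (write(2)): arr=[12 3 4 2] head=1 tail=0 count=3
After op 6 (read()): arr=[12 3 4 2] head=2 tail=0 count=2
After op 7 (write(15)): arr=[15 3 4 2] head=2 tail=1 count=3
After op 8 (write(8)): arr=[15 8 4 2] head=2 tail=2 count=4
After op 9 (write(13)): arr=[15 8 13 2] head=3 tail=3 count=4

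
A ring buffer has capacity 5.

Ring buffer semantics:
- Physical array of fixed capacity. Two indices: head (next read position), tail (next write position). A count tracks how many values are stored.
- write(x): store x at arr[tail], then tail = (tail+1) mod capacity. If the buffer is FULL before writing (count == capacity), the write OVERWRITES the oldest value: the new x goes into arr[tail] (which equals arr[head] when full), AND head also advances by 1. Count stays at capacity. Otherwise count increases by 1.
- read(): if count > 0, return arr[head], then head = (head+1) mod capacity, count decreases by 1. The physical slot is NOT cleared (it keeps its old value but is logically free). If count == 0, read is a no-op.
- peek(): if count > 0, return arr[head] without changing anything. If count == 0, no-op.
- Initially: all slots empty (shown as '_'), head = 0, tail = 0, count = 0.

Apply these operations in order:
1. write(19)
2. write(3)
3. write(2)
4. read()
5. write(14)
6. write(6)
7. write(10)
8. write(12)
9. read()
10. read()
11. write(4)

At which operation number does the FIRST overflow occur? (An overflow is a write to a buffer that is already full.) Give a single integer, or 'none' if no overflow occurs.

After op 1 (write(19)): arr=[19 _ _ _ _] head=0 tail=1 count=1
After op 2 (write(3)): arr=[19 3 _ _ _] head=0 tail=2 count=2
After op 3 (write(2)): arr=[19 3 2 _ _] head=0 tail=3 count=3
After op 4 (read()): arr=[19 3 2 _ _] head=1 tail=3 count=2
After op 5 (write(14)): arr=[19 3 2 14 _] head=1 tail=4 count=3
After op 6 (write(6)): arr=[19 3 2 14 6] head=1 tail=0 count=4
After op 7 (write(10)): arr=[10 3 2 14 6] head=1 tail=1 count=5
After op 8 (write(12)): arr=[10 12 2 14 6] head=2 tail=2 count=5
After op 9 (read()): arr=[10 12 2 14 6] head=3 tail=2 count=4
After op 10 (read()): arr=[10 12 2 14 6] head=4 tail=2 count=3
After op 11 (write(4)): arr=[10 12 4 14 6] head=4 tail=3 count=4

Answer: 8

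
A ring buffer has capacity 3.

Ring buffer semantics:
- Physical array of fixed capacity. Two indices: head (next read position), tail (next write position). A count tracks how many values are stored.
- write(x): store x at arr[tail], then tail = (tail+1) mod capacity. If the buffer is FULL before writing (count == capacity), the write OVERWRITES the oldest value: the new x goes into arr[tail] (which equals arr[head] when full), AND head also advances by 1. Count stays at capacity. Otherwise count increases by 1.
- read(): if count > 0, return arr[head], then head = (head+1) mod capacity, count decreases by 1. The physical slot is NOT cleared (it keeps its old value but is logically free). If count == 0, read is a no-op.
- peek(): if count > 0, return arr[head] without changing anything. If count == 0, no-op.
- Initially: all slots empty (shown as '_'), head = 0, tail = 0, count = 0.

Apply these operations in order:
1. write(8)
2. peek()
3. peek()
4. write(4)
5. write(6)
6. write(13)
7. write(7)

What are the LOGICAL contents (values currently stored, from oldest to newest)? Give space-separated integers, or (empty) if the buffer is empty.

After op 1 (write(8)): arr=[8 _ _] head=0 tail=1 count=1
After op 2 (peek()): arr=[8 _ _] head=0 tail=1 count=1
After op 3 (peek()): arr=[8 _ _] head=0 tail=1 count=1
After op 4 (write(4)): arr=[8 4 _] head=0 tail=2 count=2
After op 5 (write(6)): arr=[8 4 6] head=0 tail=0 count=3
After op 6 (write(13)): arr=[13 4 6] head=1 tail=1 count=3
After op 7 (write(7)): arr=[13 7 6] head=2 tail=2 count=3

Answer: 6 13 7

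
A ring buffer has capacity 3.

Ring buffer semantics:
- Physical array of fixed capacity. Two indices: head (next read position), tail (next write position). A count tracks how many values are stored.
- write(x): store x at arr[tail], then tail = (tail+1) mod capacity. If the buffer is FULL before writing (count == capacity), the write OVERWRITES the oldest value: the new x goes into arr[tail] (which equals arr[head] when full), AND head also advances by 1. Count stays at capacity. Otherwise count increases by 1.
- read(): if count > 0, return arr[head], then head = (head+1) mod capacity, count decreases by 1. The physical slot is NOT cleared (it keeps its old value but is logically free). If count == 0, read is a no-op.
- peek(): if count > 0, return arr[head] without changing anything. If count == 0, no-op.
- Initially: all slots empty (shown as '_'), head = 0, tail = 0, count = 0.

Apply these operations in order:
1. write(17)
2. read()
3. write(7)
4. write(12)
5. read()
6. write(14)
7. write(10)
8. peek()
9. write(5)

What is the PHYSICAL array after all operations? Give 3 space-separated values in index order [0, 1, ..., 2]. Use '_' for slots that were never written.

After op 1 (write(17)): arr=[17 _ _] head=0 tail=1 count=1
After op 2 (read()): arr=[17 _ _] head=1 tail=1 count=0
After op 3 (write(7)): arr=[17 7 _] head=1 tail=2 count=1
After op 4 (write(12)): arr=[17 7 12] head=1 tail=0 count=2
After op 5 (read()): arr=[17 7 12] head=2 tail=0 count=1
After op 6 (write(14)): arr=[14 7 12] head=2 tail=1 count=2
After op 7 (write(10)): arr=[14 10 12] head=2 tail=2 count=3
After op 8 (peek()): arr=[14 10 12] head=2 tail=2 count=3
After op 9 (write(5)): arr=[14 10 5] head=0 tail=0 count=3

Answer: 14 10 5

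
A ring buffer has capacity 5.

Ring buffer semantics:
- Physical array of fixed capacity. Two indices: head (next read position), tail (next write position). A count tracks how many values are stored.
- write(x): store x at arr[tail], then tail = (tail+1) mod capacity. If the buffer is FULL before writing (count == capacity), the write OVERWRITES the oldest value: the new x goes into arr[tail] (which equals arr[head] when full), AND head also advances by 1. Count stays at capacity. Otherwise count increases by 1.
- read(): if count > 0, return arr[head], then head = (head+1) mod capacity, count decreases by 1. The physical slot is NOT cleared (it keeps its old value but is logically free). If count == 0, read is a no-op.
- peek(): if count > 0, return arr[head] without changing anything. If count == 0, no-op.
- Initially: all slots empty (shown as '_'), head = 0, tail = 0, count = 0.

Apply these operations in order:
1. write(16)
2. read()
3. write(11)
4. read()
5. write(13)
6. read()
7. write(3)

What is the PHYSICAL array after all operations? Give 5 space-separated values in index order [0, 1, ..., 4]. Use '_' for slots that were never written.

Answer: 16 11 13 3 _

Derivation:
After op 1 (write(16)): arr=[16 _ _ _ _] head=0 tail=1 count=1
After op 2 (read()): arr=[16 _ _ _ _] head=1 tail=1 count=0
After op 3 (write(11)): arr=[16 11 _ _ _] head=1 tail=2 count=1
After op 4 (read()): arr=[16 11 _ _ _] head=2 tail=2 count=0
After op 5 (write(13)): arr=[16 11 13 _ _] head=2 tail=3 count=1
After op 6 (read()): arr=[16 11 13 _ _] head=3 tail=3 count=0
After op 7 (write(3)): arr=[16 11 13 3 _] head=3 tail=4 count=1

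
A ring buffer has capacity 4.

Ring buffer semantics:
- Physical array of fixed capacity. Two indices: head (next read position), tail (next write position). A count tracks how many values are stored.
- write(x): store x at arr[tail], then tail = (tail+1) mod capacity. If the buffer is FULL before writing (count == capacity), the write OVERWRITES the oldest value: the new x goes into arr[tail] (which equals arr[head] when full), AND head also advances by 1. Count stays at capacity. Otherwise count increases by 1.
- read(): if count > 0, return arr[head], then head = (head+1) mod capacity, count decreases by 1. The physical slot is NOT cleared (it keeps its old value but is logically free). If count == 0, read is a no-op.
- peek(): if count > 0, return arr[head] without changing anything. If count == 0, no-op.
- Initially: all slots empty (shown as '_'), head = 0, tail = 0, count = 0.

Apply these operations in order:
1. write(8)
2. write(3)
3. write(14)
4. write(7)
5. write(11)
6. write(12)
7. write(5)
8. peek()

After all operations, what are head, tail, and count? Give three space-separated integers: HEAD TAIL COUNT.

After op 1 (write(8)): arr=[8 _ _ _] head=0 tail=1 count=1
After op 2 (write(3)): arr=[8 3 _ _] head=0 tail=2 count=2
After op 3 (write(14)): arr=[8 3 14 _] head=0 tail=3 count=3
After op 4 (write(7)): arr=[8 3 14 7] head=0 tail=0 count=4
After op 5 (write(11)): arr=[11 3 14 7] head=1 tail=1 count=4
After op 6 (write(12)): arr=[11 12 14 7] head=2 tail=2 count=4
After op 7 (write(5)): arr=[11 12 5 7] head=3 tail=3 count=4
After op 8 (peek()): arr=[11 12 5 7] head=3 tail=3 count=4

Answer: 3 3 4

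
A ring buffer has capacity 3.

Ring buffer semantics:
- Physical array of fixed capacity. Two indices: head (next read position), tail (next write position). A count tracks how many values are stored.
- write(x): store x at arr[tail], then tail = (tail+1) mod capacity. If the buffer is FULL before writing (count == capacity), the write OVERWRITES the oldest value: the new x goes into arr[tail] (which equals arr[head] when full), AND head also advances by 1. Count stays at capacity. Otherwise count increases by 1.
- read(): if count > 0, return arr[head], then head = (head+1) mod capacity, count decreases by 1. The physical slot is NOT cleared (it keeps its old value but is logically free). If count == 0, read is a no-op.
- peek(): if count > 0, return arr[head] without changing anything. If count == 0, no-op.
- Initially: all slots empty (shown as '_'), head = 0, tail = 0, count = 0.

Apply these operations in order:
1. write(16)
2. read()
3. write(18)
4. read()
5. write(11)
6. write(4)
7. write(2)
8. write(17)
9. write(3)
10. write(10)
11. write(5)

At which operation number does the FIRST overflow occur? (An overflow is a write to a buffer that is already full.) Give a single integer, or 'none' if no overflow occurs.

Answer: 8

Derivation:
After op 1 (write(16)): arr=[16 _ _] head=0 tail=1 count=1
After op 2 (read()): arr=[16 _ _] head=1 tail=1 count=0
After op 3 (write(18)): arr=[16 18 _] head=1 tail=2 count=1
After op 4 (read()): arr=[16 18 _] head=2 tail=2 count=0
After op 5 (write(11)): arr=[16 18 11] head=2 tail=0 count=1
After op 6 (write(4)): arr=[4 18 11] head=2 tail=1 count=2
After op 7 (write(2)): arr=[4 2 11] head=2 tail=2 count=3
After op 8 (write(17)): arr=[4 2 17] head=0 tail=0 count=3
After op 9 (write(3)): arr=[3 2 17] head=1 tail=1 count=3
After op 10 (write(10)): arr=[3 10 17] head=2 tail=2 count=3
After op 11 (write(5)): arr=[3 10 5] head=0 tail=0 count=3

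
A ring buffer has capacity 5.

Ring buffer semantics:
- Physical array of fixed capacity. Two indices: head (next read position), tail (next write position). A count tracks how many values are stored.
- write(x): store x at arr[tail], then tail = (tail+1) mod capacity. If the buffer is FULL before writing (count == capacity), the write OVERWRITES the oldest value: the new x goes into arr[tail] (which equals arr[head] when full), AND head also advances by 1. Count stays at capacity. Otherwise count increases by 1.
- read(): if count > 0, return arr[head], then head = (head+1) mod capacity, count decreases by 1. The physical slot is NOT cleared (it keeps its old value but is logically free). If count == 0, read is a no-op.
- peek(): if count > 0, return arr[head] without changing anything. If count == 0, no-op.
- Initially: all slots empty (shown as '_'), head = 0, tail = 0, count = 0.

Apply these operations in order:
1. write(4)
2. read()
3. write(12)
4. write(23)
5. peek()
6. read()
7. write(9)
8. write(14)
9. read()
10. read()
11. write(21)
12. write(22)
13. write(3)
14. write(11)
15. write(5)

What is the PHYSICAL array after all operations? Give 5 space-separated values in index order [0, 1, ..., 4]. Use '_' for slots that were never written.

After op 1 (write(4)): arr=[4 _ _ _ _] head=0 tail=1 count=1
After op 2 (read()): arr=[4 _ _ _ _] head=1 tail=1 count=0
After op 3 (write(12)): arr=[4 12 _ _ _] head=1 tail=2 count=1
After op 4 (write(23)): arr=[4 12 23 _ _] head=1 tail=3 count=2
After op 5 (peek()): arr=[4 12 23 _ _] head=1 tail=3 count=2
After op 6 (read()): arr=[4 12 23 _ _] head=2 tail=3 count=1
After op 7 (write(9)): arr=[4 12 23 9 _] head=2 tail=4 count=2
After op 8 (write(14)): arr=[4 12 23 9 14] head=2 tail=0 count=3
After op 9 (read()): arr=[4 12 23 9 14] head=3 tail=0 count=2
After op 10 (read()): arr=[4 12 23 9 14] head=4 tail=0 count=1
After op 11 (write(21)): arr=[21 12 23 9 14] head=4 tail=1 count=2
After op 12 (write(22)): arr=[21 22 23 9 14] head=4 tail=2 count=3
After op 13 (write(3)): arr=[21 22 3 9 14] head=4 tail=3 count=4
After op 14 (write(11)): arr=[21 22 3 11 14] head=4 tail=4 count=5
After op 15 (write(5)): arr=[21 22 3 11 5] head=0 tail=0 count=5

Answer: 21 22 3 11 5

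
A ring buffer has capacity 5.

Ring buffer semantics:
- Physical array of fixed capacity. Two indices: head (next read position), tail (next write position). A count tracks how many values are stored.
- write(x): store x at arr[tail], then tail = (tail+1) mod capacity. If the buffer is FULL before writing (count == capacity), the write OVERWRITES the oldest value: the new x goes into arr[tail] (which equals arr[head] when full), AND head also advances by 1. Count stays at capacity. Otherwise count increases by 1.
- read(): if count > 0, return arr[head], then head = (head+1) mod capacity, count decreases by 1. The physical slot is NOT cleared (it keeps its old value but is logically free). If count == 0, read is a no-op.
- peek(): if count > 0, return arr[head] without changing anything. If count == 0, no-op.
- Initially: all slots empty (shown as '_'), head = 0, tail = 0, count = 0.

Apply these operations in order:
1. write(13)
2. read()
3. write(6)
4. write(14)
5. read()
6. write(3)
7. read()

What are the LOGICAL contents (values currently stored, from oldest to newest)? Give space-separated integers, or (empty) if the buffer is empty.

Answer: 3

Derivation:
After op 1 (write(13)): arr=[13 _ _ _ _] head=0 tail=1 count=1
After op 2 (read()): arr=[13 _ _ _ _] head=1 tail=1 count=0
After op 3 (write(6)): arr=[13 6 _ _ _] head=1 tail=2 count=1
After op 4 (write(14)): arr=[13 6 14 _ _] head=1 tail=3 count=2
After op 5 (read()): arr=[13 6 14 _ _] head=2 tail=3 count=1
After op 6 (write(3)): arr=[13 6 14 3 _] head=2 tail=4 count=2
After op 7 (read()): arr=[13 6 14 3 _] head=3 tail=4 count=1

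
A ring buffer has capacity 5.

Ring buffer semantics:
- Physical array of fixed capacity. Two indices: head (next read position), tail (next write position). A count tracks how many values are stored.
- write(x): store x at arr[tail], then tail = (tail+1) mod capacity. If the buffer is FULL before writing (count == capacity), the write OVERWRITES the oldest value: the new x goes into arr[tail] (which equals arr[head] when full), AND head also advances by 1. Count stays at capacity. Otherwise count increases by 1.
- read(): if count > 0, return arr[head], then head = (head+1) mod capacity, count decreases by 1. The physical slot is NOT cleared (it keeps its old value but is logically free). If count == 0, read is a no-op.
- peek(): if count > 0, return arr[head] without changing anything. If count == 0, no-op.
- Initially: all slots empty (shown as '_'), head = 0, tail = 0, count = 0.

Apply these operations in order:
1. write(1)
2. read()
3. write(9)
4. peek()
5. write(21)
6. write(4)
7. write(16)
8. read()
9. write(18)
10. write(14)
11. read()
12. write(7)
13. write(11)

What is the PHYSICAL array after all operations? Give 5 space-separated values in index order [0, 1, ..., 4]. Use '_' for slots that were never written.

After op 1 (write(1)): arr=[1 _ _ _ _] head=0 tail=1 count=1
After op 2 (read()): arr=[1 _ _ _ _] head=1 tail=1 count=0
After op 3 (write(9)): arr=[1 9 _ _ _] head=1 tail=2 count=1
After op 4 (peek()): arr=[1 9 _ _ _] head=1 tail=2 count=1
After op 5 (write(21)): arr=[1 9 21 _ _] head=1 tail=3 count=2
After op 6 (write(4)): arr=[1 9 21 4 _] head=1 tail=4 count=3
After op 7 (write(16)): arr=[1 9 21 4 16] head=1 tail=0 count=4
After op 8 (read()): arr=[1 9 21 4 16] head=2 tail=0 count=3
After op 9 (write(18)): arr=[18 9 21 4 16] head=2 tail=1 count=4
After op 10 (write(14)): arr=[18 14 21 4 16] head=2 tail=2 count=5
After op 11 (read()): arr=[18 14 21 4 16] head=3 tail=2 count=4
After op 12 (write(7)): arr=[18 14 7 4 16] head=3 tail=3 count=5
After op 13 (write(11)): arr=[18 14 7 11 16] head=4 tail=4 count=5

Answer: 18 14 7 11 16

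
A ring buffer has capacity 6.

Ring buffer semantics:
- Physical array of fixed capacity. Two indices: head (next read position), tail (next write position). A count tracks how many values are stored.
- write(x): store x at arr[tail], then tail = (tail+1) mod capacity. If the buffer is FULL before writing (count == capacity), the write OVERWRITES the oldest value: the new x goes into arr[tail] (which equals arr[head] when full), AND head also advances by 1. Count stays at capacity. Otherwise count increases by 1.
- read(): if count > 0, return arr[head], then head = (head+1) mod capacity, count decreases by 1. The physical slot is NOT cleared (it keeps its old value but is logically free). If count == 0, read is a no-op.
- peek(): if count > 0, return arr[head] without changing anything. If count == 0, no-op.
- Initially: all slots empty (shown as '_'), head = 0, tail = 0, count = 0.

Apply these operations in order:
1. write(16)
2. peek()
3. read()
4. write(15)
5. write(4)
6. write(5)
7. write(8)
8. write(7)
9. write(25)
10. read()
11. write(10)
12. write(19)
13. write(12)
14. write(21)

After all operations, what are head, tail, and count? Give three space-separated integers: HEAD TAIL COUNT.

Answer: 5 5 6

Derivation:
After op 1 (write(16)): arr=[16 _ _ _ _ _] head=0 tail=1 count=1
After op 2 (peek()): arr=[16 _ _ _ _ _] head=0 tail=1 count=1
After op 3 (read()): arr=[16 _ _ _ _ _] head=1 tail=1 count=0
After op 4 (write(15)): arr=[16 15 _ _ _ _] head=1 tail=2 count=1
After op 5 (write(4)): arr=[16 15 4 _ _ _] head=1 tail=3 count=2
After op 6 (write(5)): arr=[16 15 4 5 _ _] head=1 tail=4 count=3
After op 7 (write(8)): arr=[16 15 4 5 8 _] head=1 tail=5 count=4
After op 8 (write(7)): arr=[16 15 4 5 8 7] head=1 tail=0 count=5
After op 9 (write(25)): arr=[25 15 4 5 8 7] head=1 tail=1 count=6
After op 10 (read()): arr=[25 15 4 5 8 7] head=2 tail=1 count=5
After op 11 (write(10)): arr=[25 10 4 5 8 7] head=2 tail=2 count=6
After op 12 (write(19)): arr=[25 10 19 5 8 7] head=3 tail=3 count=6
After op 13 (write(12)): arr=[25 10 19 12 8 7] head=4 tail=4 count=6
After op 14 (write(21)): arr=[25 10 19 12 21 7] head=5 tail=5 count=6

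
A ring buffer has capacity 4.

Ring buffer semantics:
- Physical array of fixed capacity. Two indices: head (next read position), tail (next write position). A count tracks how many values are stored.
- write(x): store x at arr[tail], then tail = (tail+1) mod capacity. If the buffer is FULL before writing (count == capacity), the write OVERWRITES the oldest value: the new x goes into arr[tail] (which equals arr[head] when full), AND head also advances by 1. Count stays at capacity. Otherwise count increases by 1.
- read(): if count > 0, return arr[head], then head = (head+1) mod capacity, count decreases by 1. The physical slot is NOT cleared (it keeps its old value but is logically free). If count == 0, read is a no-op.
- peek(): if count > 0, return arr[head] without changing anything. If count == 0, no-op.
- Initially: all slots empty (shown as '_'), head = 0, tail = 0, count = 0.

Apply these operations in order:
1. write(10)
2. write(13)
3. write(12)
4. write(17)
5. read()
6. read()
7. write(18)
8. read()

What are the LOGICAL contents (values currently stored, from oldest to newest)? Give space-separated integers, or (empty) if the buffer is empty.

Answer: 17 18

Derivation:
After op 1 (write(10)): arr=[10 _ _ _] head=0 tail=1 count=1
After op 2 (write(13)): arr=[10 13 _ _] head=0 tail=2 count=2
After op 3 (write(12)): arr=[10 13 12 _] head=0 tail=3 count=3
After op 4 (write(17)): arr=[10 13 12 17] head=0 tail=0 count=4
After op 5 (read()): arr=[10 13 12 17] head=1 tail=0 count=3
After op 6 (read()): arr=[10 13 12 17] head=2 tail=0 count=2
After op 7 (write(18)): arr=[18 13 12 17] head=2 tail=1 count=3
After op 8 (read()): arr=[18 13 12 17] head=3 tail=1 count=2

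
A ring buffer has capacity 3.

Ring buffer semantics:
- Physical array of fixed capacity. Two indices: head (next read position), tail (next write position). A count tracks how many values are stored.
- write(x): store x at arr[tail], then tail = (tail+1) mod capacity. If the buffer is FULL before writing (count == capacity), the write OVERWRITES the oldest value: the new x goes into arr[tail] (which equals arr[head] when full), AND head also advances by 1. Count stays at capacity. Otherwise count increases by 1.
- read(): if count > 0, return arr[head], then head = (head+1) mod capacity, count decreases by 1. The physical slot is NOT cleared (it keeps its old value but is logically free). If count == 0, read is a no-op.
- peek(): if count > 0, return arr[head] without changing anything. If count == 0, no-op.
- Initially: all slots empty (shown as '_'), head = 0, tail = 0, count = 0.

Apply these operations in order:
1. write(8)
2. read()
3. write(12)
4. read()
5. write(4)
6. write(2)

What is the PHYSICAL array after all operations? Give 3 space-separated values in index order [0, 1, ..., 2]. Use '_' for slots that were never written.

Answer: 2 12 4

Derivation:
After op 1 (write(8)): arr=[8 _ _] head=0 tail=1 count=1
After op 2 (read()): arr=[8 _ _] head=1 tail=1 count=0
After op 3 (write(12)): arr=[8 12 _] head=1 tail=2 count=1
After op 4 (read()): arr=[8 12 _] head=2 tail=2 count=0
After op 5 (write(4)): arr=[8 12 4] head=2 tail=0 count=1
After op 6 (write(2)): arr=[2 12 4] head=2 tail=1 count=2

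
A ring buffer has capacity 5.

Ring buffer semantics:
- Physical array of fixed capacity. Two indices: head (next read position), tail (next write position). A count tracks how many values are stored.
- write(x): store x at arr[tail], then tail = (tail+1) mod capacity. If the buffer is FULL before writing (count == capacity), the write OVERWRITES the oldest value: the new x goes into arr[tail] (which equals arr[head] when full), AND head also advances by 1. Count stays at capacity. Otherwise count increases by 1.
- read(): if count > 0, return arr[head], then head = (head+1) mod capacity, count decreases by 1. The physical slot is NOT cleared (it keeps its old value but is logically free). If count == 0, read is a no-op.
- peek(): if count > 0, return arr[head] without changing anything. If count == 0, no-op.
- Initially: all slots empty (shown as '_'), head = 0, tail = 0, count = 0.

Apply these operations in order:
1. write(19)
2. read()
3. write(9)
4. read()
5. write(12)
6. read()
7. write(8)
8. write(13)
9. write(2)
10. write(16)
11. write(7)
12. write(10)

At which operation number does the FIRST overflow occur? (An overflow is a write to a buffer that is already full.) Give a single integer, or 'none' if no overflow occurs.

After op 1 (write(19)): arr=[19 _ _ _ _] head=0 tail=1 count=1
After op 2 (read()): arr=[19 _ _ _ _] head=1 tail=1 count=0
After op 3 (write(9)): arr=[19 9 _ _ _] head=1 tail=2 count=1
After op 4 (read()): arr=[19 9 _ _ _] head=2 tail=2 count=0
After op 5 (write(12)): arr=[19 9 12 _ _] head=2 tail=3 count=1
After op 6 (read()): arr=[19 9 12 _ _] head=3 tail=3 count=0
After op 7 (write(8)): arr=[19 9 12 8 _] head=3 tail=4 count=1
After op 8 (write(13)): arr=[19 9 12 8 13] head=3 tail=0 count=2
After op 9 (write(2)): arr=[2 9 12 8 13] head=3 tail=1 count=3
After op 10 (write(16)): arr=[2 16 12 8 13] head=3 tail=2 count=4
After op 11 (write(7)): arr=[2 16 7 8 13] head=3 tail=3 count=5
After op 12 (write(10)): arr=[2 16 7 10 13] head=4 tail=4 count=5

Answer: 12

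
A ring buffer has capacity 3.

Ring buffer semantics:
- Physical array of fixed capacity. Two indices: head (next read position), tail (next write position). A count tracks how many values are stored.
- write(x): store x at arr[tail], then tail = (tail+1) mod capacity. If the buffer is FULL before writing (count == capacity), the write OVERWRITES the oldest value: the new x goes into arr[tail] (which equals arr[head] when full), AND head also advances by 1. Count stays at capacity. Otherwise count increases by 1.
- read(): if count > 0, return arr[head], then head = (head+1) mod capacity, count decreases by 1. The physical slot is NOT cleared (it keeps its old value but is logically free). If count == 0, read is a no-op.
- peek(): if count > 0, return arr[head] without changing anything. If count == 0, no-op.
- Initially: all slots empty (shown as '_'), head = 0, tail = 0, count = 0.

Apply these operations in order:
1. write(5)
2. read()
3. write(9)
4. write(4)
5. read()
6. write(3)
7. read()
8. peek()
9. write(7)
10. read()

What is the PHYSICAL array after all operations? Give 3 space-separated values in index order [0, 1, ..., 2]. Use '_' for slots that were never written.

After op 1 (write(5)): arr=[5 _ _] head=0 tail=1 count=1
After op 2 (read()): arr=[5 _ _] head=1 tail=1 count=0
After op 3 (write(9)): arr=[5 9 _] head=1 tail=2 count=1
After op 4 (write(4)): arr=[5 9 4] head=1 tail=0 count=2
After op 5 (read()): arr=[5 9 4] head=2 tail=0 count=1
After op 6 (write(3)): arr=[3 9 4] head=2 tail=1 count=2
After op 7 (read()): arr=[3 9 4] head=0 tail=1 count=1
After op 8 (peek()): arr=[3 9 4] head=0 tail=1 count=1
After op 9 (write(7)): arr=[3 7 4] head=0 tail=2 count=2
After op 10 (read()): arr=[3 7 4] head=1 tail=2 count=1

Answer: 3 7 4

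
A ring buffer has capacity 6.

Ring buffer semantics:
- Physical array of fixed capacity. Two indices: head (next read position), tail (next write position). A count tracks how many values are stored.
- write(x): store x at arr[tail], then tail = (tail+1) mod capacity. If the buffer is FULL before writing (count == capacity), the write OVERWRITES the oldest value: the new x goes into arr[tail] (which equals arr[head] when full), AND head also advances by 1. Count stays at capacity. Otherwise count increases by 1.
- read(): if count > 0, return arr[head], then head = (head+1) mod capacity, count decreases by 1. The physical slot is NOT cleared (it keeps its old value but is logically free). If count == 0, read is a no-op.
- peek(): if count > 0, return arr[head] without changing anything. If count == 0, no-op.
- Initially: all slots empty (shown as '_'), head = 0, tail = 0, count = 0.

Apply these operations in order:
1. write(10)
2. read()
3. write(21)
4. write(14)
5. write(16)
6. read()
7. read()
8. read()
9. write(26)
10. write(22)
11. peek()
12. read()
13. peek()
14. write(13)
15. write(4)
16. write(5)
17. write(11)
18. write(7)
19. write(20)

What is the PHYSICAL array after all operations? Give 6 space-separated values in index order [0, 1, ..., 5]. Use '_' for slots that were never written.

After op 1 (write(10)): arr=[10 _ _ _ _ _] head=0 tail=1 count=1
After op 2 (read()): arr=[10 _ _ _ _ _] head=1 tail=1 count=0
After op 3 (write(21)): arr=[10 21 _ _ _ _] head=1 tail=2 count=1
After op 4 (write(14)): arr=[10 21 14 _ _ _] head=1 tail=3 count=2
After op 5 (write(16)): arr=[10 21 14 16 _ _] head=1 tail=4 count=3
After op 6 (read()): arr=[10 21 14 16 _ _] head=2 tail=4 count=2
After op 7 (read()): arr=[10 21 14 16 _ _] head=3 tail=4 count=1
After op 8 (read()): arr=[10 21 14 16 _ _] head=4 tail=4 count=0
After op 9 (write(26)): arr=[10 21 14 16 26 _] head=4 tail=5 count=1
After op 10 (write(22)): arr=[10 21 14 16 26 22] head=4 tail=0 count=2
After op 11 (peek()): arr=[10 21 14 16 26 22] head=4 tail=0 count=2
After op 12 (read()): arr=[10 21 14 16 26 22] head=5 tail=0 count=1
After op 13 (peek()): arr=[10 21 14 16 26 22] head=5 tail=0 count=1
After op 14 (write(13)): arr=[13 21 14 16 26 22] head=5 tail=1 count=2
After op 15 (write(4)): arr=[13 4 14 16 26 22] head=5 tail=2 count=3
After op 16 (write(5)): arr=[13 4 5 16 26 22] head=5 tail=3 count=4
After op 17 (write(11)): arr=[13 4 5 11 26 22] head=5 tail=4 count=5
After op 18 (write(7)): arr=[13 4 5 11 7 22] head=5 tail=5 count=6
After op 19 (write(20)): arr=[13 4 5 11 7 20] head=0 tail=0 count=6

Answer: 13 4 5 11 7 20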